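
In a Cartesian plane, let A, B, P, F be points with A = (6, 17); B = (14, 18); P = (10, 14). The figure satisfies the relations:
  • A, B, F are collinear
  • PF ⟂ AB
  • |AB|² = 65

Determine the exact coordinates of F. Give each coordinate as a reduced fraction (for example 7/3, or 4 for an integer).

F = (622/65, 1134/65)

1. F_x = 622/65  [[A, B, F are collinear ⇒ -1x+8y-130=0] ∩ [PF ⟂ AB ⇒ 8x+1y-94=0]]
2. F_y = 1134/65  [[A, B, F are collinear ⇒ -1x+8y-130=0] ∩ [PF ⟂ AB ⇒ 8x+1y-94=0]]
   so F = (622/65, 1134/65)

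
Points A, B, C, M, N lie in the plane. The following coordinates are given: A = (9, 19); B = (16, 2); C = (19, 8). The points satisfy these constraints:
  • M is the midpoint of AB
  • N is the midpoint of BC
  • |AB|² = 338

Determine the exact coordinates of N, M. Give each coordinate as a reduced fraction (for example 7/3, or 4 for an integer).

N = (35/2, 5)
M = (25/2, 21/2)

1. M_x = 25/2  [2·M = A+B = (9, 19)+(16, 2)]
2. M_y = 21/2  [2·M = A+B = (9, 19)+(16, 2)]
   so M = (25/2, 21/2)
3. N_x = 35/2  [2·N = B+C = (16, 2)+(19, 8)]
4. N_y = 5  [2·N = B+C = (16, 2)+(19, 8)]
   so N = (35/2, 5)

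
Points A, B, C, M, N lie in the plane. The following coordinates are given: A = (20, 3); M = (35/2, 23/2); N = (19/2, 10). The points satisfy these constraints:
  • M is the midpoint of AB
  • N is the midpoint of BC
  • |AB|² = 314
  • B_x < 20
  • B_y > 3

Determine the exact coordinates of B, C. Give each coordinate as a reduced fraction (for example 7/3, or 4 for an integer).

B = (15, 20)
C = (4, 0)

1. B_x = 15  [B = 2·M−A = 2·(35/2, 23/2)−(20, 3)]
2. B_y = 20  [B = 2·M−A = 2·(35/2, 23/2)−(20, 3)]
   so B = (15, 20)
3. C_x = 4  [C = 2·N−B = 2·(19/2, 10)−(15, 20)]
4. C_y = 0  [C = 2·N−B = 2·(19/2, 10)−(15, 20)]
   so C = (4, 0)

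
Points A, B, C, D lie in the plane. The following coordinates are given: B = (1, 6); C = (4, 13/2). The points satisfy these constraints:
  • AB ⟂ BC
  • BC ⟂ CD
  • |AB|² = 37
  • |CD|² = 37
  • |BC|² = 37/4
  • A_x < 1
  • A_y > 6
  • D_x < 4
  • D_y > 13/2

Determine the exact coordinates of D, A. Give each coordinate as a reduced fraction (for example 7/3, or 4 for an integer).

D = (3, 25/2)
A = (0, 12)

1. D_x = 3  [[BC ⟂ CD ⇒ 3x+1/2y-61/4=0] ∩ [|D−(4, 13/2)|²=37]]
2. D_y = 25/2  [[BC ⟂ CD ⇒ 3x+1/2y-61/4=0] ∩ [|D−(4, 13/2)|²=37]]
   so D = (3, 25/2)
3. A_x = 0  [[AB ⟂ BC ⇒ -3x-1/2y+6=0] ∩ [|A−(1, 6)|²=37]]
4. A_y = 12  [[AB ⟂ BC ⇒ -3x-1/2y+6=0] ∩ [|A−(1, 6)|²=37]]
   so A = (0, 12)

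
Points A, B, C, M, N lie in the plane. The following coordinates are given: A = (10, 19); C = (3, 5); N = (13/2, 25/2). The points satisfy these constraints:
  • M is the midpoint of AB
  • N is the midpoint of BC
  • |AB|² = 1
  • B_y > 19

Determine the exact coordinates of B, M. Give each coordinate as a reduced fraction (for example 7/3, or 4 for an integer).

B = (10, 20)
M = (10, 39/2)

1. B_x = 10  [B = 2·N−C = 2·(13/2, 25/2)−(3, 5)]
2. B_y = 20  [B = 2·N−C = 2·(13/2, 25/2)−(3, 5)]
   so B = (10, 20)
3. M_x = 10  [2·M = A+B = (10, 19)+(10, 20)]
4. M_y = 39/2  [2·M = A+B = (10, 19)+(10, 20)]
   so M = (10, 39/2)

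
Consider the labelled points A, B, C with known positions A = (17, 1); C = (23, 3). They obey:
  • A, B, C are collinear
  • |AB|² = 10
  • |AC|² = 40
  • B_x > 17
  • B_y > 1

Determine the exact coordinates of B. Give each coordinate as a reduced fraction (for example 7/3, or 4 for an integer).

B = (20, 2)

1. B_x = 20  [[A, B, C are collinear ⇒ 2x-6y-28=0] ∩ [|B−(17, 1)|²=10]]
2. B_y = 2  [[A, B, C are collinear ⇒ 2x-6y-28=0] ∩ [|B−(17, 1)|²=10]]
   so B = (20, 2)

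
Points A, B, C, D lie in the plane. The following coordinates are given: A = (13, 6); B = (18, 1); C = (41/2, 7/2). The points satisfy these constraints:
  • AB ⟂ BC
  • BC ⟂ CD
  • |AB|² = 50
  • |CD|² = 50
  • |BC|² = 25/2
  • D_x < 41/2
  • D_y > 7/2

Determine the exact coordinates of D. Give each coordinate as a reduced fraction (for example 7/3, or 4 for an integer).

1. D_x = 31/2  [[BC ⟂ CD ⇒ 5/2x+5/2y-60=0] ∩ [|D−(41/2, 7/2)|²=50]]
2. D_y = 17/2  [[BC ⟂ CD ⇒ 5/2x+5/2y-60=0] ∩ [|D−(41/2, 7/2)|²=50]]
   so D = (31/2, 17/2)

D = (31/2, 17/2)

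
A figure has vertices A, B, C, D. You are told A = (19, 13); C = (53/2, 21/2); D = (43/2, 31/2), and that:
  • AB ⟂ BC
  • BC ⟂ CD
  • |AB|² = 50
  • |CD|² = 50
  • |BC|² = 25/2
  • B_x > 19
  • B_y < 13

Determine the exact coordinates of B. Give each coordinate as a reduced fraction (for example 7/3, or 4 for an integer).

1. B_x = 24  [[BC ⟂ CD ⇒ 5x-5y-80=0] ∩ [|B−(19, 13)|²=50]]
2. B_y = 8  [[BC ⟂ CD ⇒ 5x-5y-80=0] ∩ [|B−(19, 13)|²=50]]
   so B = (24, 8)

B = (24, 8)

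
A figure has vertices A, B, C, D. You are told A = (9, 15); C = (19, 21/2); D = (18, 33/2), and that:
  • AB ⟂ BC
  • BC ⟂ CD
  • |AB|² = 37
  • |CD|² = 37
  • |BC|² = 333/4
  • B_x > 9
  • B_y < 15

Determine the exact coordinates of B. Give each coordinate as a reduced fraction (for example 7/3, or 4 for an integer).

1. B_x = 10  [[BC ⟂ CD ⇒ 1x-6y+44=0] ∩ [|B−(9, 15)|²=37]]
2. B_y = 9  [[BC ⟂ CD ⇒ 1x-6y+44=0] ∩ [|B−(9, 15)|²=37]]
   so B = (10, 9)

B = (10, 9)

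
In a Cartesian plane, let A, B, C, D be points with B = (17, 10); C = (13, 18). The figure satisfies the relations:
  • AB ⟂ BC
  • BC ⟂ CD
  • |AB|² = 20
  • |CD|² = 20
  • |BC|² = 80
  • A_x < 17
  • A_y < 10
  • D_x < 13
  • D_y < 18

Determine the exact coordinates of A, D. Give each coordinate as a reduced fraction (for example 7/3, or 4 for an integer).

A = (13, 8)
D = (9, 16)

1. A_x = 13  [[AB ⟂ BC ⇒ 4x-8y+12=0] ∩ [|A−(17, 10)|²=20]]
2. A_y = 8  [[AB ⟂ BC ⇒ 4x-8y+12=0] ∩ [|A−(17, 10)|²=20]]
   so A = (13, 8)
3. D_x = 9  [[BC ⟂ CD ⇒ -4x+8y-92=0] ∩ [|D−(13, 18)|²=20]]
4. D_y = 16  [[BC ⟂ CD ⇒ -4x+8y-92=0] ∩ [|D−(13, 18)|²=20]]
   so D = (9, 16)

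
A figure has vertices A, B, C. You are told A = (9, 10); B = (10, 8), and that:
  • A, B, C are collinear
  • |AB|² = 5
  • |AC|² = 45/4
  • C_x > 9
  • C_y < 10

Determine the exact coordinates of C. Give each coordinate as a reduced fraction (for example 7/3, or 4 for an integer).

C = (21/2, 7)

1. C_x = 21/2  [[A, B, C are collinear ⇒ 2x+1y-28=0] ∩ [|C−(9, 10)|²=45/4]]
2. C_y = 7  [[A, B, C are collinear ⇒ 2x+1y-28=0] ∩ [|C−(9, 10)|²=45/4]]
   so C = (21/2, 7)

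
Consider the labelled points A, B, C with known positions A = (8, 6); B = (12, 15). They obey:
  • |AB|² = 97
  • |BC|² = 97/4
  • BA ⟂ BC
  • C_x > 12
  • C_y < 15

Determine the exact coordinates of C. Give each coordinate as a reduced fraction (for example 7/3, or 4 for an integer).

C = (33/2, 13)

1. C_x = 33/2  [[BA ⟂ BC ⇒ -4x-9y+183=0] ∩ [|C−(12, 15)|²=97/4]]
2. C_y = 13  [[BA ⟂ BC ⇒ -4x-9y+183=0] ∩ [|C−(12, 15)|²=97/4]]
   so C = (33/2, 13)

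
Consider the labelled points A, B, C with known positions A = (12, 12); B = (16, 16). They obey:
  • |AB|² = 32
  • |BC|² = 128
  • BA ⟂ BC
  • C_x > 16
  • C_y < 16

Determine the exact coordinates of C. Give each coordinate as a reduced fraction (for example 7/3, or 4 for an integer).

C = (24, 8)

1. C_x = 24  [[BA ⟂ BC ⇒ -4x-4y+128=0] ∩ [|C−(16, 16)|²=128]]
2. C_y = 8  [[BA ⟂ BC ⇒ -4x-4y+128=0] ∩ [|C−(16, 16)|²=128]]
   so C = (24, 8)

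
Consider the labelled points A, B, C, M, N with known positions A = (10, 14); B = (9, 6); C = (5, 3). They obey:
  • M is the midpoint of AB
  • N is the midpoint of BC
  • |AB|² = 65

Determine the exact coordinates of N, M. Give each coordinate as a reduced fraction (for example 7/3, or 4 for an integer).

N = (7, 9/2)
M = (19/2, 10)

1. M_x = 19/2  [2·M = A+B = (10, 14)+(9, 6)]
2. M_y = 10  [2·M = A+B = (10, 14)+(9, 6)]
   so M = (19/2, 10)
3. N_x = 7  [2·N = B+C = (9, 6)+(5, 3)]
4. N_y = 9/2  [2·N = B+C = (9, 6)+(5, 3)]
   so N = (7, 9/2)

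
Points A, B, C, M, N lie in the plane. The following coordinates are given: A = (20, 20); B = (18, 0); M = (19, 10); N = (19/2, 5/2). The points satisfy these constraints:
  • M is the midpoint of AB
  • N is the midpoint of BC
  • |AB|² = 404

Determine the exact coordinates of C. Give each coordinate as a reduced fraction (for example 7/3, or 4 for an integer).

C = (1, 5)

1. C_x = 1  [C = 2·N−B = 2·(19/2, 5/2)−(18, 0)]
2. C_y = 5  [C = 2·N−B = 2·(19/2, 5/2)−(18, 0)]
   so C = (1, 5)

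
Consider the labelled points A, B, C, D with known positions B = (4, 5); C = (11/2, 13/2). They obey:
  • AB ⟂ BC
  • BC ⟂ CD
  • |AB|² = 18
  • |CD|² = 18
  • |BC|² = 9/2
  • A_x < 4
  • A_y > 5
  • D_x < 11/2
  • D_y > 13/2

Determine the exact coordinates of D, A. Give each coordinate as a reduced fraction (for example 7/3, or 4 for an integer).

D = (5/2, 19/2)
A = (1, 8)

1. D_x = 5/2  [[BC ⟂ CD ⇒ 3/2x+3/2y-18=0] ∩ [|D−(11/2, 13/2)|²=18]]
2. D_y = 19/2  [[BC ⟂ CD ⇒ 3/2x+3/2y-18=0] ∩ [|D−(11/2, 13/2)|²=18]]
   so D = (5/2, 19/2)
3. A_x = 1  [[AB ⟂ BC ⇒ -3/2x-3/2y+27/2=0] ∩ [|A−(4, 5)|²=18]]
4. A_y = 8  [[AB ⟂ BC ⇒ -3/2x-3/2y+27/2=0] ∩ [|A−(4, 5)|²=18]]
   so A = (1, 8)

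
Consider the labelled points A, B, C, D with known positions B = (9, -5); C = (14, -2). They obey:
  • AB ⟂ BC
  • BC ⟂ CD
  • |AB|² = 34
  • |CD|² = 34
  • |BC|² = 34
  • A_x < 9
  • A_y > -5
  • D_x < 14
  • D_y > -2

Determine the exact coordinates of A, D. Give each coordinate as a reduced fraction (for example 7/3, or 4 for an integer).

1. A_x = 6  [[AB ⟂ BC ⇒ -5x-3y+30=0] ∩ [|A−(9, -5)|²=34]]
2. A_y = 0  [[AB ⟂ BC ⇒ -5x-3y+30=0] ∩ [|A−(9, -5)|²=34]]
   so A = (6, 0)
3. D_x = 11  [[BC ⟂ CD ⇒ 5x+3y-64=0] ∩ [|D−(14, -2)|²=34]]
4. D_y = 3  [[BC ⟂ CD ⇒ 5x+3y-64=0] ∩ [|D−(14, -2)|²=34]]
   so D = (11, 3)

A = (6, 0)
D = (11, 3)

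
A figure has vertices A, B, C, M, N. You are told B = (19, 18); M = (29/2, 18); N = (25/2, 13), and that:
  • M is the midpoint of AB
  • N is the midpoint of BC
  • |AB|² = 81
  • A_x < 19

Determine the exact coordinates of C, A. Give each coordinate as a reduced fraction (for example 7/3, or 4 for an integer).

C = (6, 8)
A = (10, 18)

1. A_x = 10  [A = 2·M−B = 2·(29/2, 18)−(19, 18)]
2. A_y = 18  [A = 2·M−B = 2·(29/2, 18)−(19, 18)]
   so A = (10, 18)
3. C_x = 6  [C = 2·N−B = 2·(25/2, 13)−(19, 18)]
4. C_y = 8  [C = 2·N−B = 2·(25/2, 13)−(19, 18)]
   so C = (6, 8)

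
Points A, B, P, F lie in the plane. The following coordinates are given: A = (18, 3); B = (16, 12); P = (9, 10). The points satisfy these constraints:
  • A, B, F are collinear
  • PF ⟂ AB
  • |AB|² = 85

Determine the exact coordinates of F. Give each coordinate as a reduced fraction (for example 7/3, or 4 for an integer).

1. F_x = 1368/85  [[A, B, F are collinear ⇒ -9x-2y+168=0] ∩ [PF ⟂ AB ⇒ -2x+9y-72=0]]
2. F_y = 984/85  [[A, B, F are collinear ⇒ -9x-2y+168=0] ∩ [PF ⟂ AB ⇒ -2x+9y-72=0]]
   so F = (1368/85, 984/85)

F = (1368/85, 984/85)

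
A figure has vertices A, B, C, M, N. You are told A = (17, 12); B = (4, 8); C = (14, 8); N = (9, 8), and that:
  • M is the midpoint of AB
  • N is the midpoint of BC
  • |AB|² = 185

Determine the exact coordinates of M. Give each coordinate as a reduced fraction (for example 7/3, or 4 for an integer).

1. M_x = 21/2  [2·M = A+B = (17, 12)+(4, 8)]
2. M_y = 10  [2·M = A+B = (17, 12)+(4, 8)]
   so M = (21/2, 10)

M = (21/2, 10)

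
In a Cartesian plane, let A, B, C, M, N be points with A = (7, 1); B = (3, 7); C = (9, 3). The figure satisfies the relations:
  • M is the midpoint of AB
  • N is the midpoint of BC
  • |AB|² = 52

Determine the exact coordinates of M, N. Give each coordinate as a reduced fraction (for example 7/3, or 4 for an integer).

1. M_x = 5  [2·M = A+B = (7, 1)+(3, 7)]
2. M_y = 4  [2·M = A+B = (7, 1)+(3, 7)]
   so M = (5, 4)
3. N_x = 6  [2·N = B+C = (3, 7)+(9, 3)]
4. N_y = 5  [2·N = B+C = (3, 7)+(9, 3)]
   so N = (6, 5)

M = (5, 4)
N = (6, 5)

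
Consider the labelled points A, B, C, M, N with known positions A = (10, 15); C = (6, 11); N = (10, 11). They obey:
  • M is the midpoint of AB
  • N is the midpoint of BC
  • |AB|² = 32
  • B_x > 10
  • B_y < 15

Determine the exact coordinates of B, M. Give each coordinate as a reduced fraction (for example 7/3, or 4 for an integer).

B = (14, 11)
M = (12, 13)

1. B_x = 14  [B = 2·N−C = 2·(10, 11)−(6, 11)]
2. B_y = 11  [B = 2·N−C = 2·(10, 11)−(6, 11)]
   so B = (14, 11)
3. M_x = 12  [2·M = A+B = (10, 15)+(14, 11)]
4. M_y = 13  [2·M = A+B = (10, 15)+(14, 11)]
   so M = (12, 13)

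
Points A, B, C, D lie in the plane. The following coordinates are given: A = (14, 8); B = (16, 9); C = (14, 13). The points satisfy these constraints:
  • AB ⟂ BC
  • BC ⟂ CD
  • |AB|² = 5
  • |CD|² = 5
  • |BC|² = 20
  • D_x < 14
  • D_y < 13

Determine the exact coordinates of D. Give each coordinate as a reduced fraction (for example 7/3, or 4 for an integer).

1. D_x = 12  [[BC ⟂ CD ⇒ -2x+4y-24=0] ∩ [|D−(14, 13)|²=5]]
2. D_y = 12  [[BC ⟂ CD ⇒ -2x+4y-24=0] ∩ [|D−(14, 13)|²=5]]
   so D = (12, 12)

D = (12, 12)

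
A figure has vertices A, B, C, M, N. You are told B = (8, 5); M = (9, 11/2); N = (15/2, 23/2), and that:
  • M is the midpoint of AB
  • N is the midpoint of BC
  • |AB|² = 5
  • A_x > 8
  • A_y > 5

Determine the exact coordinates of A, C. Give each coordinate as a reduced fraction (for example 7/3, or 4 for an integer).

A = (10, 6)
C = (7, 18)

1. A_x = 10  [A = 2·M−B = 2·(9, 11/2)−(8, 5)]
2. A_y = 6  [A = 2·M−B = 2·(9, 11/2)−(8, 5)]
   so A = (10, 6)
3. C_x = 7  [C = 2·N−B = 2·(15/2, 23/2)−(8, 5)]
4. C_y = 18  [C = 2·N−B = 2·(15/2, 23/2)−(8, 5)]
   so C = (7, 18)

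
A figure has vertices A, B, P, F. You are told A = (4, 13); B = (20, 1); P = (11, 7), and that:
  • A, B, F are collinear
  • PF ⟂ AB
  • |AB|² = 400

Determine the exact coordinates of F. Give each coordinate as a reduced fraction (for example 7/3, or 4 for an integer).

1. F_x = 284/25  [[A, B, F are collinear ⇒ 12x+16y-256=0] ∩ [PF ⟂ AB ⇒ 16x-12y-92=0]]
2. F_y = 187/25  [[A, B, F are collinear ⇒ 12x+16y-256=0] ∩ [PF ⟂ AB ⇒ 16x-12y-92=0]]
   so F = (284/25, 187/25)

F = (284/25, 187/25)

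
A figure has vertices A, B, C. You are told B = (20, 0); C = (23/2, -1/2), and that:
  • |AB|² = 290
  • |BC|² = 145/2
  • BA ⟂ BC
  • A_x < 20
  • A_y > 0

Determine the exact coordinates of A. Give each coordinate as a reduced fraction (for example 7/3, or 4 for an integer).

1. A_x = 19  [[BA ⟂ BC ⇒ -17/2x-1/2y+170=0] ∩ [|A−(20, 0)|²=290]]
2. A_y = 17  [[BA ⟂ BC ⇒ -17/2x-1/2y+170=0] ∩ [|A−(20, 0)|²=290]]
   so A = (19, 17)

A = (19, 17)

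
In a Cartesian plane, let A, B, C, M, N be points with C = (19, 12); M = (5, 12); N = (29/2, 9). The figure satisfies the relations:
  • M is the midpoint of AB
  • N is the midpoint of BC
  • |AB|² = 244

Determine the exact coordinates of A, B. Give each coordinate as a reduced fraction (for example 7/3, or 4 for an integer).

1. B_x = 10  [B = 2·N−C = 2·(29/2, 9)−(19, 12)]
2. B_y = 6  [B = 2·N−C = 2·(29/2, 9)−(19, 12)]
   so B = (10, 6)
3. A_x = 0  [A = 2·M−B = 2·(5, 12)−(10, 6)]
4. A_y = 18  [A = 2·M−B = 2·(5, 12)−(10, 6)]
   so A = (0, 18)

A = (0, 18)
B = (10, 6)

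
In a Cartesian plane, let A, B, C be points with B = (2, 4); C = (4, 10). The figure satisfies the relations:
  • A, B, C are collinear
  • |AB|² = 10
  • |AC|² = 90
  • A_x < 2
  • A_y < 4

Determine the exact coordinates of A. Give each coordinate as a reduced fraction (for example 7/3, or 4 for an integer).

1. A_x = 1  [[A, B, C are collinear ⇒ -6x+2y+4=0] ∩ [|A−(2, 4)|²=10]]
2. A_y = 1  [[A, B, C are collinear ⇒ -6x+2y+4=0] ∩ [|A−(2, 4)|²=10]]
   so A = (1, 1)

A = (1, 1)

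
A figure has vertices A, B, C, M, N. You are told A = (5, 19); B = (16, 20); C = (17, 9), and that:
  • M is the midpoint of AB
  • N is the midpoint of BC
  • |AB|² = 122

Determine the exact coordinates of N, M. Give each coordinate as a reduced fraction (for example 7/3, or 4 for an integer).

N = (33/2, 29/2)
M = (21/2, 39/2)

1. M_x = 21/2  [2·M = A+B = (5, 19)+(16, 20)]
2. M_y = 39/2  [2·M = A+B = (5, 19)+(16, 20)]
   so M = (21/2, 39/2)
3. N_x = 33/2  [2·N = B+C = (16, 20)+(17, 9)]
4. N_y = 29/2  [2·N = B+C = (16, 20)+(17, 9)]
   so N = (33/2, 29/2)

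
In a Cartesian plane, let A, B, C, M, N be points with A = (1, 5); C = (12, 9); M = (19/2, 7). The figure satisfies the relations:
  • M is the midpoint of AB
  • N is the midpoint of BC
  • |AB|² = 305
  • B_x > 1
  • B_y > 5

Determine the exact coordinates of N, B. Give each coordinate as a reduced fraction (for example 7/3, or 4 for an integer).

1. B_x = 18  [B = 2·M−A = 2·(19/2, 7)−(1, 5)]
2. B_y = 9  [B = 2·M−A = 2·(19/2, 7)−(1, 5)]
   so B = (18, 9)
3. N_x = 15  [2·N = B+C = (18, 9)+(12, 9)]
4. N_y = 9  [2·N = B+C = (18, 9)+(12, 9)]
   so N = (15, 9)

N = (15, 9)
B = (18, 9)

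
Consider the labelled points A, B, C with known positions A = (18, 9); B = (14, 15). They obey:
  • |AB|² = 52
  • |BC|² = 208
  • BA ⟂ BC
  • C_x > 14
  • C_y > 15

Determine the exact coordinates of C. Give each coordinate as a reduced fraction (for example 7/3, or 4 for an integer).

1. C_x = 26  [[BA ⟂ BC ⇒ 4x-6y+34=0] ∩ [|C−(14, 15)|²=208]]
2. C_y = 23  [[BA ⟂ BC ⇒ 4x-6y+34=0] ∩ [|C−(14, 15)|²=208]]
   so C = (26, 23)

C = (26, 23)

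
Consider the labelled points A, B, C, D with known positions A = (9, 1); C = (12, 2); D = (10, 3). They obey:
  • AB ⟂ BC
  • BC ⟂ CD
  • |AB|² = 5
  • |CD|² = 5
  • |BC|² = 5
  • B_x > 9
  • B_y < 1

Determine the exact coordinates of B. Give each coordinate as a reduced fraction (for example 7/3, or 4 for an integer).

B = (11, 0)

1. B_x = 11  [[BC ⟂ CD ⇒ 2x-1y-22=0] ∩ [|B−(9, 1)|²=5]]
2. B_y = 0  [[BC ⟂ CD ⇒ 2x-1y-22=0] ∩ [|B−(9, 1)|²=5]]
   so B = (11, 0)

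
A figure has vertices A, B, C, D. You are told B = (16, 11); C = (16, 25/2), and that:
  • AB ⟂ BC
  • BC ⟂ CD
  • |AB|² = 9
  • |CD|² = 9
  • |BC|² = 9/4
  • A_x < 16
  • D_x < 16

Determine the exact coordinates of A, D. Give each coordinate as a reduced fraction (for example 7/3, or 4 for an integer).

A = (13, 11)
D = (13, 25/2)

1. A_x = 13  [[AB ⟂ BC ⇒ -3/2y+33/2=0] ∩ [|A−(16, 11)|²=9]]
2. A_y = 11  [[AB ⟂ BC ⇒ -3/2y+33/2=0] ∩ [|A−(16, 11)|²=9]]
   so A = (13, 11)
3. D_x = 13  [[BC ⟂ CD ⇒ 3/2y-75/4=0] ∩ [|D−(16, 25/2)|²=9]]
4. D_y = 25/2  [[BC ⟂ CD ⇒ 3/2y-75/4=0] ∩ [|D−(16, 25/2)|²=9]]
   so D = (13, 25/2)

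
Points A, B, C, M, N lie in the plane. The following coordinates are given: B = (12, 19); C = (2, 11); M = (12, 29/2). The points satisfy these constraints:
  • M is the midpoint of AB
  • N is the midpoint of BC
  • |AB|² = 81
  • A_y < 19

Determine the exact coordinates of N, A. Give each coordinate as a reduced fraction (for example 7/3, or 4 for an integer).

1. A_x = 12  [A = 2·M−B = 2·(12, 29/2)−(12, 19)]
2. A_y = 10  [A = 2·M−B = 2·(12, 29/2)−(12, 19)]
   so A = (12, 10)
3. N_x = 7  [2·N = B+C = (12, 19)+(2, 11)]
4. N_y = 15  [2·N = B+C = (12, 19)+(2, 11)]
   so N = (7, 15)

N = (7, 15)
A = (12, 10)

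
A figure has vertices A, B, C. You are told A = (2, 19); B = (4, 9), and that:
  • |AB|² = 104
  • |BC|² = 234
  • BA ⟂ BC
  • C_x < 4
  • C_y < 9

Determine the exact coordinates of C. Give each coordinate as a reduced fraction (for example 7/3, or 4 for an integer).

1. C_x = -11  [[BA ⟂ BC ⇒ -2x+10y-82=0] ∩ [|C−(4, 9)|²=234]]
2. C_y = 6  [[BA ⟂ BC ⇒ -2x+10y-82=0] ∩ [|C−(4, 9)|²=234]]
   so C = (-11, 6)

C = (-11, 6)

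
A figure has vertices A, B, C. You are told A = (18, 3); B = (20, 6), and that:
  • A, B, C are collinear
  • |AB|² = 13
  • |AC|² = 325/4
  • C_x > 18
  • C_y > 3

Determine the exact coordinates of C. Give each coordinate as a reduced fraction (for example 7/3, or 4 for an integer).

C = (23, 21/2)

1. C_x = 23  [[A, B, C are collinear ⇒ -3x+2y+48=0] ∩ [|C−(18, 3)|²=325/4]]
2. C_y = 21/2  [[A, B, C are collinear ⇒ -3x+2y+48=0] ∩ [|C−(18, 3)|²=325/4]]
   so C = (23, 21/2)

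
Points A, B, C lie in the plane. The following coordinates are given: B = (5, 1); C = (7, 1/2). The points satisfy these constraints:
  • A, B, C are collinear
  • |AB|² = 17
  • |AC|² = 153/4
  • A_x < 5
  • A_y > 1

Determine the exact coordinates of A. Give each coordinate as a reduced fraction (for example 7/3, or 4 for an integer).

A = (1, 2)

1. A_x = 1  [[A, B, C are collinear ⇒ 1/2x+2y-9/2=0] ∩ [|A−(5, 1)|²=17]]
2. A_y = 2  [[A, B, C are collinear ⇒ 1/2x+2y-9/2=0] ∩ [|A−(5, 1)|²=17]]
   so A = (1, 2)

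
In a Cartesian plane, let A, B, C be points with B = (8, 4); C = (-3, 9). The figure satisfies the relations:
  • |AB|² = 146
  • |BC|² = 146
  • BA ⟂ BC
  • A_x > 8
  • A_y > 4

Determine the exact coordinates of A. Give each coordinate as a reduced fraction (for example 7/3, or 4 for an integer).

A = (13, 15)

1. A_x = 13  [[BA ⟂ BC ⇒ -11x+5y+68=0] ∩ [|A−(8, 4)|²=146]]
2. A_y = 15  [[BA ⟂ BC ⇒ -11x+5y+68=0] ∩ [|A−(8, 4)|²=146]]
   so A = (13, 15)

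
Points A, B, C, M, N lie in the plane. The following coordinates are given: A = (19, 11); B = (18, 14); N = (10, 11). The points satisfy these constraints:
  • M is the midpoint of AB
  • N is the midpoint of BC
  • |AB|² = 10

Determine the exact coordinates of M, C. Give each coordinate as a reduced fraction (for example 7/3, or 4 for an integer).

M = (37/2, 25/2)
C = (2, 8)

1. M_x = 37/2  [2·M = A+B = (19, 11)+(18, 14)]
2. M_y = 25/2  [2·M = A+B = (19, 11)+(18, 14)]
   so M = (37/2, 25/2)
3. C_x = 2  [C = 2·N−B = 2·(10, 11)−(18, 14)]
4. C_y = 8  [C = 2·N−B = 2·(10, 11)−(18, 14)]
   so C = (2, 8)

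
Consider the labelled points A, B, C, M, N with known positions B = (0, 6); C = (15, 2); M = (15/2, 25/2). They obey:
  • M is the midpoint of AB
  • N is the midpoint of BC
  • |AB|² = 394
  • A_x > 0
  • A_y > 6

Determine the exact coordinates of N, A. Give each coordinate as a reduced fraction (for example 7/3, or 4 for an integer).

1. A_x = 15  [A = 2·M−B = 2·(15/2, 25/2)−(0, 6)]
2. A_y = 19  [A = 2·M−B = 2·(15/2, 25/2)−(0, 6)]
   so A = (15, 19)
3. N_x = 15/2  [2·N = B+C = (0, 6)+(15, 2)]
4. N_y = 4  [2·N = B+C = (0, 6)+(15, 2)]
   so N = (15/2, 4)

N = (15/2, 4)
A = (15, 19)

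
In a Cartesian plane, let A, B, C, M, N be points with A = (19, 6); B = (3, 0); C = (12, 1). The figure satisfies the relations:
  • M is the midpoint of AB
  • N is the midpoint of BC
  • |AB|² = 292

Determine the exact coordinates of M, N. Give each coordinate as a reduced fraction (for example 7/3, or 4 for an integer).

M = (11, 3)
N = (15/2, 1/2)

1. M_x = 11  [2·M = A+B = (19, 6)+(3, 0)]
2. M_y = 3  [2·M = A+B = (19, 6)+(3, 0)]
   so M = (11, 3)
3. N_x = 15/2  [2·N = B+C = (3, 0)+(12, 1)]
4. N_y = 1/2  [2·N = B+C = (3, 0)+(12, 1)]
   so N = (15/2, 1/2)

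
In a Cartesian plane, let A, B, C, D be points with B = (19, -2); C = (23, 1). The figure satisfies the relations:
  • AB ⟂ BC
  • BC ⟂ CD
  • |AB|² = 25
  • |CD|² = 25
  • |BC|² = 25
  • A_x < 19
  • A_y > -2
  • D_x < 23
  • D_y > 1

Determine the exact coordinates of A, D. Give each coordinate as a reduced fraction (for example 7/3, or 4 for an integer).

1. A_x = 16  [[AB ⟂ BC ⇒ -4x-3y+70=0] ∩ [|A−(19, -2)|²=25]]
2. A_y = 2  [[AB ⟂ BC ⇒ -4x-3y+70=0] ∩ [|A−(19, -2)|²=25]]
   so A = (16, 2)
3. D_x = 20  [[BC ⟂ CD ⇒ 4x+3y-95=0] ∩ [|D−(23, 1)|²=25]]
4. D_y = 5  [[BC ⟂ CD ⇒ 4x+3y-95=0] ∩ [|D−(23, 1)|²=25]]
   so D = (20, 5)

A = (16, 2)
D = (20, 5)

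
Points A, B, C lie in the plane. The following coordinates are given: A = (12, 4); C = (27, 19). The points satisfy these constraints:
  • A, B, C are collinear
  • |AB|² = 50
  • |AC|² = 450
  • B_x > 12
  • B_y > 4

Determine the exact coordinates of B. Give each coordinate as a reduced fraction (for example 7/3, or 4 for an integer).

1. B_x = 17  [[A, B, C are collinear ⇒ 15x-15y-120=0] ∩ [|B−(12, 4)|²=50]]
2. B_y = 9  [[A, B, C are collinear ⇒ 15x-15y-120=0] ∩ [|B−(12, 4)|²=50]]
   so B = (17, 9)

B = (17, 9)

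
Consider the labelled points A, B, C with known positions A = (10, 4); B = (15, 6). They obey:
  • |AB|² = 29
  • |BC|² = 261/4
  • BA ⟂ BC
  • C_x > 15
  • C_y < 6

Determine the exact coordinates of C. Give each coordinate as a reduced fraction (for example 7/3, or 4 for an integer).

C = (18, -3/2)

1. C_x = 18  [[BA ⟂ BC ⇒ -5x-2y+87=0] ∩ [|C−(15, 6)|²=261/4]]
2. C_y = -3/2  [[BA ⟂ BC ⇒ -5x-2y+87=0] ∩ [|C−(15, 6)|²=261/4]]
   so C = (18, -3/2)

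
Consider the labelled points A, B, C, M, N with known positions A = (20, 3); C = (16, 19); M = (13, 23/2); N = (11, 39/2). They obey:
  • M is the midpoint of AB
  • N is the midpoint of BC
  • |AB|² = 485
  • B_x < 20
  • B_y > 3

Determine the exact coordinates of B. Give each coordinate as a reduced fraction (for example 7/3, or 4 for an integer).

B = (6, 20)

1. B_x = 6  [B = 2·M−A = 2·(13, 23/2)−(20, 3)]
2. B_y = 20  [B = 2·M−A = 2·(13, 23/2)−(20, 3)]
   so B = (6, 20)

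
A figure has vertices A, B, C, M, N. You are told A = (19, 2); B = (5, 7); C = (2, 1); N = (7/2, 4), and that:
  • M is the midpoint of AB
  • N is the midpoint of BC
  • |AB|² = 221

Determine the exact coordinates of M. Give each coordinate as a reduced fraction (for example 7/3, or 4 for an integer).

M = (12, 9/2)

1. M_x = 12  [2·M = A+B = (19, 2)+(5, 7)]
2. M_y = 9/2  [2·M = A+B = (19, 2)+(5, 7)]
   so M = (12, 9/2)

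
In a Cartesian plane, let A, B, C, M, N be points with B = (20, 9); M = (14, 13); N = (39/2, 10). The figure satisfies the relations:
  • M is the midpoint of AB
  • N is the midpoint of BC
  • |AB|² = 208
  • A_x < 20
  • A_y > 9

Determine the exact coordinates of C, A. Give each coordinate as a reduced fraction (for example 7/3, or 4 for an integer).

1. A_x = 8  [A = 2·M−B = 2·(14, 13)−(20, 9)]
2. A_y = 17  [A = 2·M−B = 2·(14, 13)−(20, 9)]
   so A = (8, 17)
3. C_x = 19  [C = 2·N−B = 2·(39/2, 10)−(20, 9)]
4. C_y = 11  [C = 2·N−B = 2·(39/2, 10)−(20, 9)]
   so C = (19, 11)

C = (19, 11)
A = (8, 17)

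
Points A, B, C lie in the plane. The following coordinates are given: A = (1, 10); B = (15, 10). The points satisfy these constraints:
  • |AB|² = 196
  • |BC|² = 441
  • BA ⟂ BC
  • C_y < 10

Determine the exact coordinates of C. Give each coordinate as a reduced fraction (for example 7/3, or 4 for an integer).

1. C_x = 15  [[BA ⟂ BC ⇒ -14x+210=0] ∩ [|C−(15, 10)|²=441]]
2. C_y = -11  [[BA ⟂ BC ⇒ -14x+210=0] ∩ [|C−(15, 10)|²=441]]
   so C = (15, -11)

C = (15, -11)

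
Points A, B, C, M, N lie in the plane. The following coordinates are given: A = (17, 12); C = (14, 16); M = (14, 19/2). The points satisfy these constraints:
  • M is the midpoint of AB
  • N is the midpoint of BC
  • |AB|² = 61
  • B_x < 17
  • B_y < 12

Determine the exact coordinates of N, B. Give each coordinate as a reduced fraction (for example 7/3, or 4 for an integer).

N = (25/2, 23/2)
B = (11, 7)

1. B_x = 11  [B = 2·M−A = 2·(14, 19/2)−(17, 12)]
2. B_y = 7  [B = 2·M−A = 2·(14, 19/2)−(17, 12)]
   so B = (11, 7)
3. N_x = 25/2  [2·N = B+C = (11, 7)+(14, 16)]
4. N_y = 23/2  [2·N = B+C = (11, 7)+(14, 16)]
   so N = (25/2, 23/2)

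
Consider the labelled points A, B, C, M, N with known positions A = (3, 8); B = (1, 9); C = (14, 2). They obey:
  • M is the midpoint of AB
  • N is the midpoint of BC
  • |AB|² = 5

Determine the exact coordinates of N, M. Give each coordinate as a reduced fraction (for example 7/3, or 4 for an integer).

1. M_x = 2  [2·M = A+B = (3, 8)+(1, 9)]
2. M_y = 17/2  [2·M = A+B = (3, 8)+(1, 9)]
   so M = (2, 17/2)
3. N_x = 15/2  [2·N = B+C = (1, 9)+(14, 2)]
4. N_y = 11/2  [2·N = B+C = (1, 9)+(14, 2)]
   so N = (15/2, 11/2)

N = (15/2, 11/2)
M = (2, 17/2)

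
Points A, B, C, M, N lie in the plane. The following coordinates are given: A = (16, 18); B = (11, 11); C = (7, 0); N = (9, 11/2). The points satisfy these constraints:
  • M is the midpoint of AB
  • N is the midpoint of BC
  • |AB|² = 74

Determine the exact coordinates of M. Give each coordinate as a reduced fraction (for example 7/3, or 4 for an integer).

1. M_x = 27/2  [2·M = A+B = (16, 18)+(11, 11)]
2. M_y = 29/2  [2·M = A+B = (16, 18)+(11, 11)]
   so M = (27/2, 29/2)

M = (27/2, 29/2)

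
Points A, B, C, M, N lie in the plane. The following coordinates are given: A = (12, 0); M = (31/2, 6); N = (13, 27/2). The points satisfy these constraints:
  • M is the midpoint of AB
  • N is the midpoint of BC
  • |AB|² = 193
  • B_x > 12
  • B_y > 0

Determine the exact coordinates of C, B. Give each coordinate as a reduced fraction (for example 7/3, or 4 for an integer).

C = (7, 15)
B = (19, 12)

1. B_x = 19  [B = 2·M−A = 2·(31/2, 6)−(12, 0)]
2. B_y = 12  [B = 2·M−A = 2·(31/2, 6)−(12, 0)]
   so B = (19, 12)
3. C_x = 7  [C = 2·N−B = 2·(13, 27/2)−(19, 12)]
4. C_y = 15  [C = 2·N−B = 2·(13, 27/2)−(19, 12)]
   so C = (7, 15)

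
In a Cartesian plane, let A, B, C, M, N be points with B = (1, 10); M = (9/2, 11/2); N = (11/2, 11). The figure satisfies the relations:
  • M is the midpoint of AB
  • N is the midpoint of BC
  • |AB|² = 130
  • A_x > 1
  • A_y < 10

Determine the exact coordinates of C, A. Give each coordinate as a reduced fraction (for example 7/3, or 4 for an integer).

1. A_x = 8  [A = 2·M−B = 2·(9/2, 11/2)−(1, 10)]
2. A_y = 1  [A = 2·M−B = 2·(9/2, 11/2)−(1, 10)]
   so A = (8, 1)
3. C_x = 10  [C = 2·N−B = 2·(11/2, 11)−(1, 10)]
4. C_y = 12  [C = 2·N−B = 2·(11/2, 11)−(1, 10)]
   so C = (10, 12)

C = (10, 12)
A = (8, 1)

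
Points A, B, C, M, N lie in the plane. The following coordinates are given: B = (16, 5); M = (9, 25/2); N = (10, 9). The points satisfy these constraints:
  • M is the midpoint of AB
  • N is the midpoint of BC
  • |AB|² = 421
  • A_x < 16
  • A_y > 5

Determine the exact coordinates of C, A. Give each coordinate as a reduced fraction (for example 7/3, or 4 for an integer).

C = (4, 13)
A = (2, 20)

1. A_x = 2  [A = 2·M−B = 2·(9, 25/2)−(16, 5)]
2. A_y = 20  [A = 2·M−B = 2·(9, 25/2)−(16, 5)]
   so A = (2, 20)
3. C_x = 4  [C = 2·N−B = 2·(10, 9)−(16, 5)]
4. C_y = 13  [C = 2·N−B = 2·(10, 9)−(16, 5)]
   so C = (4, 13)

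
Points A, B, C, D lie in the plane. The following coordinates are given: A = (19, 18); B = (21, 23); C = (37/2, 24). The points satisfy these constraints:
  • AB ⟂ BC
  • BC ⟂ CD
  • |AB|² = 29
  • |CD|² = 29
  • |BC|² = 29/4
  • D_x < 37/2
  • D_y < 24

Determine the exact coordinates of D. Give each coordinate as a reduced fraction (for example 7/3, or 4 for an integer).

1. D_x = 33/2  [[BC ⟂ CD ⇒ -5/2x+1y+89/4=0] ∩ [|D−(37/2, 24)|²=29]]
2. D_y = 19  [[BC ⟂ CD ⇒ -5/2x+1y+89/4=0] ∩ [|D−(37/2, 24)|²=29]]
   so D = (33/2, 19)

D = (33/2, 19)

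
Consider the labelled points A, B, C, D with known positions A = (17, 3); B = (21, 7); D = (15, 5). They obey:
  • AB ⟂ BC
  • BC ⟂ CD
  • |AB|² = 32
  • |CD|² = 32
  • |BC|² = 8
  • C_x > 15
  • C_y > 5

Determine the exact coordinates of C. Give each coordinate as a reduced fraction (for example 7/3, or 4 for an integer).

1. C_x = 19  [[AB ⟂ BC ⇒ 4x+4y-112=0] ∩ [|C−(15, 5)|²=32]]
2. C_y = 9  [[AB ⟂ BC ⇒ 4x+4y-112=0] ∩ [|C−(15, 5)|²=32]]
   so C = (19, 9)

C = (19, 9)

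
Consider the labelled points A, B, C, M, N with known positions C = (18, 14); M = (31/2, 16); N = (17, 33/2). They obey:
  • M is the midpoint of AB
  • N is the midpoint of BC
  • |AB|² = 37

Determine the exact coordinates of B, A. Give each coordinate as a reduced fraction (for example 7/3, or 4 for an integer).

B = (16, 19)
A = (15, 13)

1. B_x = 16  [B = 2·N−C = 2·(17, 33/2)−(18, 14)]
2. B_y = 19  [B = 2·N−C = 2·(17, 33/2)−(18, 14)]
   so B = (16, 19)
3. A_x = 15  [A = 2·M−B = 2·(31/2, 16)−(16, 19)]
4. A_y = 13  [A = 2·M−B = 2·(31/2, 16)−(16, 19)]
   so A = (15, 13)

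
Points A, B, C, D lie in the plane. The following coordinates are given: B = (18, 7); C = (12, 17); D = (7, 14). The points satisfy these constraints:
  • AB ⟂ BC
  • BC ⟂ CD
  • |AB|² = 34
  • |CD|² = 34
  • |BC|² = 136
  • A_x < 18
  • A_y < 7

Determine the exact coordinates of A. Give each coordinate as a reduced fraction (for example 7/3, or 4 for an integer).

A = (13, 4)

1. A_x = 13  [[AB ⟂ BC ⇒ 6x-10y-38=0] ∩ [|A−(18, 7)|²=34]]
2. A_y = 4  [[AB ⟂ BC ⇒ 6x-10y-38=0] ∩ [|A−(18, 7)|²=34]]
   so A = (13, 4)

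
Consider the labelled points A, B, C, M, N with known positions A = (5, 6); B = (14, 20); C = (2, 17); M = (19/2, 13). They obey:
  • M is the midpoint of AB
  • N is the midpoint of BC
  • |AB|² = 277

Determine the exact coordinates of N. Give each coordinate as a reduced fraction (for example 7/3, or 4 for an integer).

1. N_x = 8  [2·N = B+C = (14, 20)+(2, 17)]
2. N_y = 37/2  [2·N = B+C = (14, 20)+(2, 17)]
   so N = (8, 37/2)

N = (8, 37/2)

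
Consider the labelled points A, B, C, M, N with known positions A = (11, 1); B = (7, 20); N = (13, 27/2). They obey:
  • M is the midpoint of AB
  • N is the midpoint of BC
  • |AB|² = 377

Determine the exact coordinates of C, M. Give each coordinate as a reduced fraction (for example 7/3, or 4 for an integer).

C = (19, 7)
M = (9, 21/2)

1. M_x = 9  [2·M = A+B = (11, 1)+(7, 20)]
2. M_y = 21/2  [2·M = A+B = (11, 1)+(7, 20)]
   so M = (9, 21/2)
3. C_x = 19  [C = 2·N−B = 2·(13, 27/2)−(7, 20)]
4. C_y = 7  [C = 2·N−B = 2·(13, 27/2)−(7, 20)]
   so C = (19, 7)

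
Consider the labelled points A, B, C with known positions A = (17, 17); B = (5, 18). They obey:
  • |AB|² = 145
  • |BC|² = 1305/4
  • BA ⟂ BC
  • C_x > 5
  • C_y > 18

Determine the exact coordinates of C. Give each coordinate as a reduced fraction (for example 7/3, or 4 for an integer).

1. C_x = 13/2  [[BA ⟂ BC ⇒ 12x-1y-42=0] ∩ [|C−(5, 18)|²=1305/4]]
2. C_y = 36  [[BA ⟂ BC ⇒ 12x-1y-42=0] ∩ [|C−(5, 18)|²=1305/4]]
   so C = (13/2, 36)

C = (13/2, 36)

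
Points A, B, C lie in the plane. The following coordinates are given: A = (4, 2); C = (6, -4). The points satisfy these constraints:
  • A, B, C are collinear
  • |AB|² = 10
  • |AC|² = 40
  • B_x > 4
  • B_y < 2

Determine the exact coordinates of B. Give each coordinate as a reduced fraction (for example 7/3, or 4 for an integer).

B = (5, -1)

1. B_x = 5  [[A, B, C are collinear ⇒ -6x-2y+28=0] ∩ [|B−(4, 2)|²=10]]
2. B_y = -1  [[A, B, C are collinear ⇒ -6x-2y+28=0] ∩ [|B−(4, 2)|²=10]]
   so B = (5, -1)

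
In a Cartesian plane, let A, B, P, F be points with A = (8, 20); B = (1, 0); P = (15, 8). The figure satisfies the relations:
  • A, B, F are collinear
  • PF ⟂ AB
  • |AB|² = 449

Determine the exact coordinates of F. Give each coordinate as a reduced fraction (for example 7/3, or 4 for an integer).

1. F_x = 2255/449  [[A, B, F are collinear ⇒ 20x-7y-20=0] ∩ [PF ⟂ AB ⇒ -7x-20y+265=0]]
2. F_y = 5160/449  [[A, B, F are collinear ⇒ 20x-7y-20=0] ∩ [PF ⟂ AB ⇒ -7x-20y+265=0]]
   so F = (2255/449, 5160/449)

F = (2255/449, 5160/449)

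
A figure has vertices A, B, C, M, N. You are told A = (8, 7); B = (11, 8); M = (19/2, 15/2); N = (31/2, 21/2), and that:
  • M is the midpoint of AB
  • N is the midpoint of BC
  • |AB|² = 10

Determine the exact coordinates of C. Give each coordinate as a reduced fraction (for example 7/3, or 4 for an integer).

C = (20, 13)

1. C_x = 20  [C = 2·N−B = 2·(31/2, 21/2)−(11, 8)]
2. C_y = 13  [C = 2·N−B = 2·(31/2, 21/2)−(11, 8)]
   so C = (20, 13)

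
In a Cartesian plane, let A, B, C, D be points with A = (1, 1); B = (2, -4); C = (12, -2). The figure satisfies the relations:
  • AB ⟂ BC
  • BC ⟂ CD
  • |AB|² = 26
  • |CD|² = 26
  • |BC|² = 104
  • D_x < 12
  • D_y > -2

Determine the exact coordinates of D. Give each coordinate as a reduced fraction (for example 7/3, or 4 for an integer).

D = (11, 3)

1. D_x = 11  [[BC ⟂ CD ⇒ 10x+2y-116=0] ∩ [|D−(12, -2)|²=26]]
2. D_y = 3  [[BC ⟂ CD ⇒ 10x+2y-116=0] ∩ [|D−(12, -2)|²=26]]
   so D = (11, 3)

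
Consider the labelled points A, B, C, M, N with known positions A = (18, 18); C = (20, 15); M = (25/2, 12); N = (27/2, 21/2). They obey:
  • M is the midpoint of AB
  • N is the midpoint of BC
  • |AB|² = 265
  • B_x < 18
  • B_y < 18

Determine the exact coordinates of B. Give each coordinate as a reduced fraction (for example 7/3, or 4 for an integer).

1. B_x = 7  [B = 2·M−A = 2·(25/2, 12)−(18, 18)]
2. B_y = 6  [B = 2·M−A = 2·(25/2, 12)−(18, 18)]
   so B = (7, 6)

B = (7, 6)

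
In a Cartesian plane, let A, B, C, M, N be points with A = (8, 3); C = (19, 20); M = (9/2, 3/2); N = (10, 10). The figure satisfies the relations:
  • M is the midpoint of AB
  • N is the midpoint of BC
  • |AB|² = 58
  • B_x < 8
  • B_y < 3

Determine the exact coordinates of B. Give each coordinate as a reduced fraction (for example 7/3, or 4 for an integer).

1. B_x = 1  [B = 2·M−A = 2·(9/2, 3/2)−(8, 3)]
2. B_y = 0  [B = 2·M−A = 2·(9/2, 3/2)−(8, 3)]
   so B = (1, 0)

B = (1, 0)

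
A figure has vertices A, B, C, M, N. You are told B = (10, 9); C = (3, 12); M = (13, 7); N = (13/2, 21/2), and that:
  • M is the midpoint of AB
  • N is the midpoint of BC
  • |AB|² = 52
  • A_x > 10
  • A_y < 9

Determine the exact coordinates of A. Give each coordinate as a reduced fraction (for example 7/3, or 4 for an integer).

A = (16, 5)

1. A_x = 16  [A = 2·M−B = 2·(13, 7)−(10, 9)]
2. A_y = 5  [A = 2·M−B = 2·(13, 7)−(10, 9)]
   so A = (16, 5)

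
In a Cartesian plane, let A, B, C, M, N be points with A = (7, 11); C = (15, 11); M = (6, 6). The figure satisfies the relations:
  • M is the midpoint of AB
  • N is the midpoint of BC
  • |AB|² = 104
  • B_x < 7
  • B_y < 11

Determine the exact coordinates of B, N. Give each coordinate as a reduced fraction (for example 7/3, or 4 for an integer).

B = (5, 1)
N = (10, 6)

1. B_x = 5  [B = 2·M−A = 2·(6, 6)−(7, 11)]
2. B_y = 1  [B = 2·M−A = 2·(6, 6)−(7, 11)]
   so B = (5, 1)
3. N_x = 10  [2·N = B+C = (5, 1)+(15, 11)]
4. N_y = 6  [2·N = B+C = (5, 1)+(15, 11)]
   so N = (10, 6)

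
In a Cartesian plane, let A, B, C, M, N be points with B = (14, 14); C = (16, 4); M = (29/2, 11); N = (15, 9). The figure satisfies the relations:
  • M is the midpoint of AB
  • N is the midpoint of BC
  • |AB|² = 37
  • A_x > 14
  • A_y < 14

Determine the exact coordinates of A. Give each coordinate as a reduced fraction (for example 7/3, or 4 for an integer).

A = (15, 8)

1. A_x = 15  [A = 2·M−B = 2·(29/2, 11)−(14, 14)]
2. A_y = 8  [A = 2·M−B = 2·(29/2, 11)−(14, 14)]
   so A = (15, 8)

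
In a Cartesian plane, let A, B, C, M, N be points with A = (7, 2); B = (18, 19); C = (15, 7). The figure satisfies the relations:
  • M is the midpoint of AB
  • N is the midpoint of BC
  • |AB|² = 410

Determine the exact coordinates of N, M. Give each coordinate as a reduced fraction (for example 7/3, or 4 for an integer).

1. M_x = 25/2  [2·M = A+B = (7, 2)+(18, 19)]
2. M_y = 21/2  [2·M = A+B = (7, 2)+(18, 19)]
   so M = (25/2, 21/2)
3. N_x = 33/2  [2·N = B+C = (18, 19)+(15, 7)]
4. N_y = 13  [2·N = B+C = (18, 19)+(15, 7)]
   so N = (33/2, 13)

N = (33/2, 13)
M = (25/2, 21/2)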